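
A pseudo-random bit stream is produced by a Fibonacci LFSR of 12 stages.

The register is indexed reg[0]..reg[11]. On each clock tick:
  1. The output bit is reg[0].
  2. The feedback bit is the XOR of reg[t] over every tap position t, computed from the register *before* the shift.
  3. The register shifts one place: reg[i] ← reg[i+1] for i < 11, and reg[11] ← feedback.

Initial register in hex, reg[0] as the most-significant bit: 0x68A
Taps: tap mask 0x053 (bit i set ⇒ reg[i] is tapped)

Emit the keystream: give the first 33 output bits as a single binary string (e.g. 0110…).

tick  register→output (feedback)
  0  011010001010→0 (0)
  1  110100010100→1 (0)
  2  101000101000→1 (0)
  3  010001010000→0 (1)
  4  100010100001→1 (1)
  5  000101000011→0 (0)
  6  001010000110→0 (1)
  7  010100001101→0 (1)
  8  101000011011→1 (1)
  9  010000110111→0 (0)
 10  100001101110→1 (0)
 11  000011011100→0 (1)
 12  000110111001→0 (0)
 13  001101110010→0 (1)
 14  011011100101→0 (1)
 15  110111001011→1 (1)
 16  101110010111→1 (0)
 17  011100101110→0 (0)
 18  111001011100→1 (0)
 19  110010111000→1 (0)
 20  100101110000→1 (0)
 21  001011100000→0 (0)
 22  010111000000→0 (0)
 23  101110000000→1 (0)
 24  011100000000→0 (1)
 25  111000000001→1 (0)
 26  110000000010→1 (0)
 27  100000000100→1 (1)
 28  000000001001→0 (0)
 29  000000010010→0 (0)
 30  000000100100→0 (1)
 31  000001001001→0 (0)
 32  000010010010→0 (1)

011010001010000110111001011100000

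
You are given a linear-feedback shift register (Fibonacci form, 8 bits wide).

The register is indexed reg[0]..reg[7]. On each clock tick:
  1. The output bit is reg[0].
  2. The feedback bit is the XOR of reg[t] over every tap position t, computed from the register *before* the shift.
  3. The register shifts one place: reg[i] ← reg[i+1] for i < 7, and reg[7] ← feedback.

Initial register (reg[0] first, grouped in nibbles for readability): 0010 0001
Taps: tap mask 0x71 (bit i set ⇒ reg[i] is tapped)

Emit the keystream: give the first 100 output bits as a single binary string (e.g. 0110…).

tick  register→output (feedback)
  0  00100001→0 (0)
  1  01000010→0 (1)
  2  10000101→1 (0)
  3  00001010→0 (0)
  4  00010100→0 (1)
  5  00101001→0 (1)
  6  01010011→0 (1)
  7  10100111→1 (1)
  8  01001111→0 (1)
  9  10011111→1 (0)
 10  00111110→0 (1)
 11  01111101→0 (0)
 12  11111010→1 (1)
 13  11110101→1 (0)
 14  11101010→1 (1)
 15  11010101→1 (0)
 16  10101010→1 (1)
 17  01010101→0 (1)
 18  10101011→1 (1)
 19  01010111→0 (0)
 20  10101110→1 (0)
 21  01011100→0 (0)
 22  10111000→1 (0)
 23  01110000→0 (0)
 24  11100000→1 (1)
 25  11000001→1 (1)
 26  10000011→1 (0)
 27  00000110→0 (0)
 28  00001100→0 (0)
 29  00011000→0 (1)
 30  00110001→0 (0)
 31  01100010→0 (1)
 32  11000101→1 (0)
 33  10001010→1 (1)
 34  00010101→0 (1)
 35  00101011→0 (0)
 36  01010110→0 (0)
 37  10101100→1 (1)
 38  01011001→0 (1)
 39  10110011→1 (0)
 40  01100110→0 (0)
 41  11001100→1 (1)
 42  10011001→1 (0)
 43  00110010→0 (1)
 44  01100101→0 (1)
 45  11001011→1 (1)
 46  10010111→1 (1)
 47  00101111→0 (1)
 48  01011111→0 (1)
 49  10111111→1 (0)
 50  01111110→0 (1)
 51  11111101→1 (1)
 52  11111011→1 (1)
 53  11110111→1 (1)
 54  11101111→1 (0)
 55  11011110→1 (0)
 56  10111100→1 (1)
 57  01111001→0 (1)
 58  11110011→1 (0)
 59  11100110→1 (1)
 60  11001101→1 (1)
 61  10011011→1 (1)
 62  00110111→0 (0)
 63  01101110→0 (1)
 64  11011101→1 (1)
 65  10111011→1 (1)
 66  01110111→0 (0)
 67  11101110→1 (0)
 68  11011100→1 (1)
 69  10111001→1 (0)
 70  01110010→0 (1)
 71  11100101→1 (0)
 72  11001010→1 (1)
 73  10010101→1 (0)
 74  00101010→0 (0)
 75  01010100→0 (1)
 76  10101001→1 (0)
 77  01010010→0 (1)
 78  10100101→1 (0)
 79  01001010→0 (0)
 80  10010100→1 (0)
 81  00101000→0 (1)
 82  01010001→0 (0)
 83  10100010→1 (0)
 84  01000100→0 (1)
 85  10001001→1 (0)
 86  00010010→0 (1)
 87  00100101→0 (1)
 88  01001011→0 (0)
 89  10010110→1 (1)
 90  00101101→0 (0)
 91  01011010→0 (0)
 92  10110100→1 (0)
 93  01101000→0 (1)
 94  11010001→1 (1)
 95  10100011→1 (0)
 96  01000110→0 (0)
 97  10001100→1 (1)
 98  00011001→0 (1)
 99  00110011→0 (1)

0010000101001111101010101110000011000101011001100101111110111100110111011100101010010100010010110100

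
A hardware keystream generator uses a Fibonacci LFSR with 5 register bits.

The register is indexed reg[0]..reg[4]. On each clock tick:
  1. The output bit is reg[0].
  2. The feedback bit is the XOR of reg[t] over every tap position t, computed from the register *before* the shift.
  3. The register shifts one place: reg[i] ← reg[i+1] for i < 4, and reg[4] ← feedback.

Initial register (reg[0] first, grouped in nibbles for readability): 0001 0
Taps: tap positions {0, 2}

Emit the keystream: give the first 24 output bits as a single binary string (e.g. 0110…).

000100101100111110001101

step | reg (before) | out | fb
   0 | 00010 | 0 | 0
   1 | 00100 | 0 | 1
   2 | 01001 | 0 | 0
   3 | 10010 | 1 | 1
   4 | 00101 | 0 | 1
   5 | 01011 | 0 | 0
   6 | 10110 | 1 | 0
   7 | 01100 | 0 | 1
   8 | 11001 | 1 | 1
   9 | 10011 | 1 | 1
  10 | 00111 | 0 | 1
  11 | 01111 | 0 | 1
  12 | 11111 | 1 | 0
  13 | 11110 | 1 | 0
  14 | 11100 | 1 | 0
  15 | 11000 | 1 | 1
  16 | 10001 | 1 | 1
  17 | 00011 | 0 | 0
  18 | 00110 | 0 | 1
  19 | 01101 | 0 | 1
  20 | 11011 | 1 | 1
  21 | 10111 | 1 | 0
  22 | 01110 | 0 | 1
  23 | 11101 | 1 | 0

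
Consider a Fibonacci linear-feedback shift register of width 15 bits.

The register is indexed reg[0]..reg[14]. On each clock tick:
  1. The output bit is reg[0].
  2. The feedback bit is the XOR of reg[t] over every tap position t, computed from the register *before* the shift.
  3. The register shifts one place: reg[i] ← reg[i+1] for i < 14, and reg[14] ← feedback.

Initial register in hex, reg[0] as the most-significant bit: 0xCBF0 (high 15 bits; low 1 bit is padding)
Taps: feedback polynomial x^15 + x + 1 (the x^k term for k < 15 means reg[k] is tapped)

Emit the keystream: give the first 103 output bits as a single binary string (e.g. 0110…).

step | reg (before) | out | fb
   0 | 110010111111000 | 1 | 0
   1 | 100101111110000 | 1 | 1
   2 | 001011111100001 | 0 | 0
   3 | 010111111000010 | 0 | 1
   4 | 101111110000101 | 1 | 1
   5 | 011111100001011 | 0 | 1
   6 | 111111000010111 | 1 | 0
   7 | 111110000101110 | 1 | 0
   8 | 111100001011100 | 1 | 0
   9 | 111000010111000 | 1 | 0
  10 | 110000101110000 | 1 | 0
  11 | 100001011100000 | 1 | 1
  12 | 000010111000001 | 0 | 0
  13 | 000101110000010 | 0 | 0
  14 | 001011100000100 | 0 | 0
  15 | 010111000001000 | 0 | 1
  16 | 101110000010001 | 1 | 1
  17 | 011100000100011 | 0 | 1
  18 | 111000001000111 | 1 | 0
  19 | 110000010001110 | 1 | 0
  20 | 100000100011100 | 1 | 1
  21 | 000001000111001 | 0 | 0
  22 | 000010001110010 | 0 | 0
  23 | 000100011100100 | 0 | 0
  24 | 001000111001000 | 0 | 0
  25 | 010001110010000 | 0 | 1
  26 | 100011100100001 | 1 | 1
  27 | 000111001000011 | 0 | 0
  28 | 001110010000110 | 0 | 0
  29 | 011100100001100 | 0 | 1
  30 | 111001000011001 | 1 | 0
  31 | 110010000110010 | 1 | 0
  32 | 100100001100100 | 1 | 1
  33 | 001000011001001 | 0 | 0
  34 | 010000110010010 | 0 | 1
  35 | 100001100100101 | 1 | 1
  36 | 000011001001011 | 0 | 0
  37 | 000110010010110 | 0 | 0
  38 | 001100100101100 | 0 | 0
  39 | 011001001011000 | 0 | 1
  40 | 110010010110001 | 1 | 0
  41 | 100100101100010 | 1 | 1
  42 | 001001011000101 | 0 | 0
  43 | 010010110001010 | 0 | 1
  44 | 100101100010101 | 1 | 1
  45 | 001011000101011 | 0 | 0
  46 | 010110001010110 | 0 | 1
  47 | 101100010101101 | 1 | 1
  48 | 011000101011011 | 0 | 1
  49 | 110001010110111 | 1 | 0
  50 | 100010101101110 | 1 | 1
  51 | 000101011011101 | 0 | 0
  52 | 001010110111010 | 0 | 0
  53 | 010101101110100 | 0 | 1
  54 | 101011011101001 | 1 | 1
  55 | 010110111010011 | 0 | 1
  56 | 101101110100111 | 1 | 1
  57 | 011011101001111 | 0 | 1
  58 | 110111010011111 | 1 | 0
  59 | 101110100111110 | 1 | 1
  60 | 011101001111101 | 0 | 1
  61 | 111010011111011 | 1 | 0
  62 | 110100111110110 | 1 | 0
  63 | 101001111101100 | 1 | 1
  64 | 010011111011001 | 0 | 1
  65 | 100111110110011 | 1 | 1
  66 | 001111101100111 | 0 | 0
  67 | 011111011001110 | 0 | 1
  68 | 111110110011101 | 1 | 0
  69 | 111101100111010 | 1 | 0
  70 | 111011001110100 | 1 | 0
  71 | 110110011101000 | 1 | 0
  72 | 101100111010000 | 1 | 1
  73 | 011001110100001 | 0 | 1
  74 | 110011101000011 | 1 | 0
  75 | 100111010000110 | 1 | 1
  76 | 001110100001101 | 0 | 0
  77 | 011101000011010 | 0 | 1
  78 | 111010000110101 | 1 | 0
  79 | 110100001101010 | 1 | 0
  80 | 101000011010100 | 1 | 1
  81 | 010000110101001 | 0 | 1
  82 | 100001101010011 | 1 | 1
  83 | 000011010100111 | 0 | 0
  84 | 000110101001110 | 0 | 0
  85 | 001101010011100 | 0 | 0
  86 | 011010100111000 | 0 | 1
  87 | 110101001110001 | 1 | 0
  88 | 101010011100010 | 1 | 1
  89 | 010100111000101 | 0 | 1
  90 | 101001110001011 | 1 | 1
  91 | 010011100010111 | 0 | 1
  92 | 100111000101111 | 1 | 1
  93 | 001110001011111 | 0 | 0
  94 | 011100010111110 | 0 | 1
  95 | 111000101111101 | 1 | 0
  96 | 110001011111010 | 1 | 0
  97 | 100010111110100 | 1 | 1
  98 | 000101111101001 | 0 | 0
  99 | 001011111010010 | 0 | 0
 100 | 010111110100100 | 0 | 1
 101 | 101111101001001 | 1 | 1
 102 | 011111010010011 | 0 | 1

1100101111110000101110000010001110010000110010010110001010110111010011111011001110100001101010011100010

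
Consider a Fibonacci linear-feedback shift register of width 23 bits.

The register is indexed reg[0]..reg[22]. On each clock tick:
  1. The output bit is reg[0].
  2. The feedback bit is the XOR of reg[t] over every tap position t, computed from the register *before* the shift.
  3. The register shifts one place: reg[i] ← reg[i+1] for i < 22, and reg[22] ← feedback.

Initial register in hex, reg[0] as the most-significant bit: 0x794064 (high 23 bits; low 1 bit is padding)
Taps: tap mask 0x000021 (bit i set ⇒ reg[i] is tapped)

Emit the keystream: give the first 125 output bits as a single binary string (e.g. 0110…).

step | reg (before) | out | fb
   0 | 01111001010000000110010 | 0 | 0
   1 | 11110010100000001100100 | 1 | 1
   2 | 11100101000000011001001 | 1 | 0
   3 | 11001010000000110010010 | 1 | 1
   4 | 10010100000001100100101 | 1 | 0
   5 | 00101000000011001001010 | 0 | 0
   6 | 01010000000110010010100 | 0 | 0
   7 | 10100000001100100101000 | 1 | 1
   8 | 01000000011001001010001 | 0 | 0
   9 | 10000000110010010100010 | 1 | 1
  10 | 00000001100100101000101 | 0 | 0
  11 | 00000011001001010001010 | 0 | 0
  12 | 00000110010010100010100 | 0 | 1
  13 | 00001100100101000101001 | 0 | 1
  14 | 00011001001010001010011 | 0 | 0
  15 | 00110010010100010100110 | 0 | 0
  16 | 01100100101000101001100 | 0 | 1
  17 | 11001001010001010011001 | 1 | 1
  18 | 10010010100010100110011 | 1 | 1
  19 | 00100101000101001100111 | 0 | 1
  20 | 01001010001010011001111 | 0 | 0
  21 | 10010100010100110011110 | 1 | 0
  22 | 00101000101001100111100 | 0 | 0
  23 | 01010001010011001111000 | 0 | 0
  24 | 10100010100110011110000 | 1 | 1
  25 | 01000101001100111100001 | 0 | 1
  26 | 10001010011001111000011 | 1 | 1
  27 | 00010100110011110000111 | 0 | 1
  28 | 00101001100111100001111 | 0 | 0
  29 | 01010011001111000011110 | 0 | 0
  30 | 10100110011110000111100 | 1 | 0
  31 | 01001100111100001111000 | 0 | 1
  32 | 10011001111000011110001 | 1 | 1
  33 | 00110011110000111100011 | 0 | 0
  34 | 01100111100001111000110 | 0 | 1
  35 | 11001111000011110001101 | 1 | 0
  36 | 10011110000111100011010 | 1 | 0
  37 | 00111100001111000110100 | 0 | 1
  38 | 01111000011110001101001 | 0 | 0
  39 | 11110000111100011010010 | 1 | 1
  40 | 11100001111000110100101 | 1 | 1
  41 | 11000011110001101001011 | 1 | 1
  42 | 10000111100011010010111 | 1 | 0
  43 | 00001111000110100101110 | 0 | 1
  44 | 00011110001101001011101 | 0 | 1
  45 | 00111100011010010111011 | 0 | 1
  46 | 01111000110100101110111 | 0 | 0
  47 | 11110001101001011101110 | 1 | 1
  48 | 11100011010010111011101 | 1 | 1
  49 | 11000110100101110111011 | 1 | 0
  50 | 10001101001011101110110 | 1 | 0
  51 | 00011010010111011101100 | 0 | 0
  52 | 00110100101110111011000 | 0 | 1
  53 | 01101001011101110110001 | 0 | 0
  54 | 11010010111011101100010 | 1 | 1
  55 | 10100101110111011000101 | 1 | 0
  56 | 01001011101110110001010 | 0 | 0
  57 | 10010111011101100010100 | 1 | 0
  58 | 00101110111011000101000 | 0 | 1
  59 | 01011101110110001010001 | 0 | 1
  60 | 10111011101100010100011 | 1 | 1
  61 | 01110111011000101000111 | 0 | 1
  62 | 11101110110001010001111 | 1 | 0
  63 | 11011101100010100011110 | 1 | 0
  64 | 10111011000101000111100 | 1 | 1
  65 | 01110110001010001111001 | 0 | 1
  66 | 11101100010100011110011 | 1 | 0
  67 | 11011000101000111100110 | 1 | 1
  68 | 10110001010001111001101 | 1 | 1
  69 | 01100010100011110011011 | 0 | 0
  70 | 11000101000111100110110 | 1 | 0
  71 | 10001010001111001101100 | 1 | 1
  72 | 00010100011110011011001 | 0 | 1
  73 | 00101000111100110110011 | 0 | 0
  74 | 01010001111001101100110 | 0 | 0
  75 | 10100011110011011001100 | 1 | 1
  76 | 01000111100110110011001 | 0 | 1
  77 | 10001111001101100110011 | 1 | 0
  78 | 00011110011011001100110 | 0 | 1
  79 | 00111100110110011001101 | 0 | 1
  80 | 01111001101100110011011 | 0 | 0
  81 | 11110011011001100110110 | 1 | 1
  82 | 11100110110011001101101 | 1 | 0
  83 | 11001101100110011011010 | 1 | 0
  84 | 10011011001100110110100 | 1 | 1
  85 | 00110110011001101101001 | 0 | 1
  86 | 01101100110011011010011 | 0 | 1
  87 | 11011001100110110100111 | 1 | 1
  88 | 10110011001101101001111 | 1 | 1
  89 | 01100110011011010011111 | 0 | 1
  90 | 11001100110110100111111 | 1 | 0
  91 | 10011001101101001111110 | 1 | 1
  92 | 00110011011010011111101 | 0 | 0
  93 | 01100110110100111111010 | 0 | 1
  94 | 11001101101001111110101 | 1 | 0
  95 | 10011011010011111101010 | 1 | 1
  96 | 00110110100111111010101 | 0 | 1
  97 | 01101101001111110101011 | 0 | 1
  98 | 11011010011111101010111 | 1 | 1
  99 | 10110100111111010101111 | 1 | 0
 100 | 01101001111110101011110 | 0 | 0
 101 | 11010011111101010111100 | 1 | 1
 102 | 10100111111010101111001 | 1 | 0
 103 | 01001111110101011110010 | 0 | 1
 104 | 10011111101010111100101 | 1 | 0
 105 | 00111111010101111001010 | 0 | 1
 106 | 01111110101011110010101 | 0 | 1
 107 | 11111101010111100101011 | 1 | 0
 108 | 11111010101111001010110 | 1 | 1
 109 | 11110101011110010101101 | 1 | 0
 110 | 11101010111100101011010 | 1 | 1
 111 | 11010101111001010110101 | 1 | 0
 112 | 10101011110010101101010 | 1 | 1
 113 | 01010111100101011010101 | 0 | 1
 114 | 10101111001010110101011 | 1 | 0
 115 | 01011110010101101010110 | 0 | 1
 116 | 10111100101011010101101 | 1 | 0
 117 | 01111001010110101011010 | 0 | 0
 118 | 11110010101101010110100 | 1 | 1
 119 | 11100101011010101101001 | 1 | 0
 120 | 11001010110101011010010 | 1 | 1
 121 | 10010101101010110100101 | 1 | 0
 122 | 00101011010101101001010 | 0 | 0
 123 | 01010110101011010010100 | 0 | 1
 124 | 10101101010110100101001 | 1 | 0

01111001010000000110010010100010100110011110000111100011010010111011101100010100011110011011001100110110100111111010101111001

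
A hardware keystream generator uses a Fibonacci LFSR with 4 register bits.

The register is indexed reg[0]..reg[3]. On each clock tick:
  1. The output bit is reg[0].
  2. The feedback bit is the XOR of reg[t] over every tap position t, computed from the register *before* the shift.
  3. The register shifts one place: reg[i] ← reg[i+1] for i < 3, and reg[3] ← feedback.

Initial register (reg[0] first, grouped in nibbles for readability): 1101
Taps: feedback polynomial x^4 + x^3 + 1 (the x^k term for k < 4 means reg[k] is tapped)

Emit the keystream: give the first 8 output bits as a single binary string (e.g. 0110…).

k : reg_k → out_k, fb_k
0: 1101 → 1, fb=0
1: 1010 → 1, fb=1
2: 0101 → 0, fb=1
3: 1011 → 1, fb=0
4: 0110 → 0, fb=0
5: 1100 → 1, fb=1
6: 1001 → 1, fb=0
7: 0010 → 0, fb=0

11010110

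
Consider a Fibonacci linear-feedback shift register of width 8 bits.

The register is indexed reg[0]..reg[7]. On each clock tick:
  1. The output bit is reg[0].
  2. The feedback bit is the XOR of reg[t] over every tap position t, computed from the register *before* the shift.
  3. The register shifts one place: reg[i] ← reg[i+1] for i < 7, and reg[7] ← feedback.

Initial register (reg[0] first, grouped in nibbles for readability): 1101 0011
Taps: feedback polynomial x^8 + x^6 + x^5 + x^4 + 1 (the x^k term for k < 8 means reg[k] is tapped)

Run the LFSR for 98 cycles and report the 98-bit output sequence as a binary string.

step | reg (before) | out | fb
   0 | 11010011 | 1 | 0
   1 | 10100110 | 1 | 1
   2 | 01001101 | 0 | 0
   3 | 10011010 | 1 | 1
   4 | 00110101 | 0 | 1
   5 | 01101011 | 0 | 0
   6 | 11010110 | 1 | 1
   7 | 10101101 | 1 | 1
   8 | 01011011 | 0 | 0
   9 | 10110110 | 1 | 1
  10 | 01101101 | 0 | 0
  11 | 11011010 | 1 | 1
  12 | 10110101 | 1 | 0
  13 | 01101010 | 0 | 0
  14 | 11010100 | 1 | 0
  15 | 10101000 | 1 | 0
  16 | 01010000 | 0 | 0
  17 | 10100000 | 1 | 1
  18 | 01000001 | 0 | 0
  19 | 10000010 | 1 | 0
  20 | 00000100 | 0 | 1
  21 | 00001001 | 0 | 1
  22 | 00010011 | 0 | 1
  23 | 00100111 | 0 | 0
  24 | 01001110 | 0 | 1
  25 | 10011101 | 1 | 1
  26 | 00111011 | 0 | 0
  27 | 01110110 | 0 | 0
  28 | 11101100 | 1 | 1
  29 | 11011001 | 1 | 0
  30 | 10110010 | 1 | 0
  31 | 01100100 | 0 | 1
  32 | 11001001 | 1 | 0
  33 | 10010010 | 1 | 0
  34 | 00100100 | 0 | 1
  35 | 01001001 | 0 | 1
  36 | 10010011 | 1 | 0
  37 | 00100110 | 0 | 0
  38 | 01001100 | 0 | 0
  39 | 10011000 | 1 | 0
  40 | 00110000 | 0 | 0
  41 | 01100000 | 0 | 0
  42 | 11000000 | 1 | 1
  43 | 10000001 | 1 | 1
  44 | 00000011 | 0 | 1
  45 | 00000111 | 0 | 0
  46 | 00001110 | 0 | 1
  47 | 00011101 | 0 | 0
  48 | 00111010 | 0 | 0
  49 | 01110100 | 0 | 1
  50 | 11101001 | 1 | 0
  51 | 11010010 | 1 | 0
  52 | 10100100 | 1 | 0
  53 | 01001000 | 0 | 1
  54 | 10010001 | 1 | 1
  55 | 00100011 | 0 | 1
  56 | 01000111 | 0 | 0
  57 | 10001110 | 1 | 0
  58 | 00011100 | 0 | 0
  59 | 00111000 | 0 | 1
  60 | 01110001 | 0 | 0
  61 | 11100010 | 1 | 0
  62 | 11000100 | 1 | 0
  63 | 10001000 | 1 | 0
  64 | 00010000 | 0 | 0
  65 | 00100000 | 0 | 0
  66 | 01000000 | 0 | 0
  67 | 10000000 | 1 | 1
  68 | 00000001 | 0 | 0
  69 | 00000010 | 0 | 1
  70 | 00000101 | 0 | 1
  71 | 00001011 | 0 | 0
  72 | 00010110 | 0 | 0
  73 | 00101100 | 0 | 0
  74 | 01011000 | 0 | 1
  75 | 10110001 | 1 | 1
  76 | 01100011 | 0 | 1
  77 | 11000111 | 1 | 1
  78 | 10001111 | 1 | 0
  79 | 00011110 | 0 | 1
  80 | 00111101 | 0 | 0
  81 | 01111010 | 0 | 0
  82 | 11110100 | 1 | 0
  83 | 11101000 | 1 | 0
  84 | 11010000 | 1 | 1
  85 | 10100001 | 1 | 1
  86 | 01000011 | 0 | 1
  87 | 10000111 | 1 | 1
  88 | 00001111 | 0 | 1
  89 | 00011111 | 0 | 1
  90 | 00111111 | 0 | 1
  91 | 01111111 | 0 | 1
  92 | 11111111 | 1 | 0
  93 | 11111110 | 1 | 0
  94 | 11111100 | 1 | 1
  95 | 11111001 | 1 | 0
  96 | 11110010 | 1 | 0
  97 | 11100100 | 1 | 0

11010011010110110101000001001110110010010011000000111010010001110001000000010110001111010000111111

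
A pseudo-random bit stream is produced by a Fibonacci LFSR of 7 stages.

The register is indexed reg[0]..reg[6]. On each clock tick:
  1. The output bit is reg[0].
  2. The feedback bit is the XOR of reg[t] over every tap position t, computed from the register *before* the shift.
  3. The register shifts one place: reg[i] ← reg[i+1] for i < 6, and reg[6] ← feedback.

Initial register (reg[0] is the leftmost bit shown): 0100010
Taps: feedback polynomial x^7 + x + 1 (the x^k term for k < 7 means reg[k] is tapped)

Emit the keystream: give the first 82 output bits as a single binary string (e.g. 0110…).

tick  register→output (feedback)
  0  0100010→0 (1)
  1  1000101→1 (1)
  2  0001011→0 (0)
  3  0010110→0 (0)
  4  0101100→0 (1)
  5  1011001→1 (1)
  6  0110011→0 (1)
  7  1100111→1 (0)
  8  1001110→1 (1)
  9  0011101→0 (0)
 10  0111010→0 (1)
 11  1110101→1 (0)
 12  1101010→1 (0)
 13  1010100→1 (1)
 14  0101001→0 (1)
 15  1010011→1 (1)
 16  0100111→0 (1)
 17  1001111→1 (1)
 18  0011111→0 (0)
 19  0111110→0 (1)
 20  1111101→1 (0)
 21  1111010→1 (0)
 22  1110100→1 (0)
 23  1101000→1 (0)
 24  1010000→1 (1)
 25  0100001→0 (1)
 26  1000011→1 (1)
 27  0000111→0 (0)
 28  0001110→0 (0)
 29  0011100→0 (0)
 30  0111000→0 (1)
 31  1110001→1 (0)
 32  1100010→1 (0)
 33  1000100→1 (1)
 34  0001001→0 (0)
 35  0010010→0 (0)
 36  0100100→0 (1)
 37  1001001→1 (1)
 38  0010011→0 (0)
 39  0100110→0 (1)
 40  1001101→1 (1)
 41  0011011→0 (0)
 42  0110110→0 (1)
 43  1101101→1 (0)
 44  1011010→1 (1)
 45  0110101→0 (1)
 46  1101011→1 (0)
 47  1010110→1 (1)
 48  0101101→0 (1)
 49  1011011→1 (1)
 50  0110111→0 (1)
 51  1101111→1 (0)
 52  1011110→1 (1)
 53  0111101→0 (1)
 54  1111011→1 (0)
 55  1110110→1 (0)
 56  1101100→1 (0)
 57  1011000→1 (1)
 58  0110001→0 (1)
 59  1100011→1 (0)
 60  1000110→1 (1)
 61  0001101→0 (0)
 62  0011010→0 (0)
 63  0110100→0 (1)
 64  1101001→1 (0)
 65  1010010→1 (1)
 66  0100101→0 (1)
 67  1001011→1 (1)
 68  0010111→0 (0)
 69  0101110→0 (1)
 70  1011101→1 (1)
 71  0111011→0 (1)
 72  1110111→1 (0)
 73  1101110→1 (0)
 74  1011100→1 (1)
 75  0111001→0 (1)
 76  1110011→1 (0)
 77  1100110→1 (0)
 78  1001100→1 (1)
 79  0011001→0 (0)
 80  0110010→0 (1)
 81  1100101→1 (0)

0100010110011101010011111010000111000100100110110101101111011000110100101110111001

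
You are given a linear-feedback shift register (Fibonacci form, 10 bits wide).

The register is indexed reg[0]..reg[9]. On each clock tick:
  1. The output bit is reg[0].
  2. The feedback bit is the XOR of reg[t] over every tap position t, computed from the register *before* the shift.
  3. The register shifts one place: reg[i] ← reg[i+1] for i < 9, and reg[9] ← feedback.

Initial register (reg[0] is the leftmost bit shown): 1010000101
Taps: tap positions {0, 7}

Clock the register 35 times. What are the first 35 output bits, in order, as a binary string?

k : reg_k → out_k, fb_k
0: 1010000101 → 1, fb=0
1: 0100001010 → 0, fb=0
2: 1000010100 → 1, fb=0
3: 0000101000 → 0, fb=0
4: 0001010000 → 0, fb=0
5: 0010100000 → 0, fb=0
6: 0101000000 → 0, fb=0
7: 1010000000 → 1, fb=1
8: 0100000001 → 0, fb=0
9: 1000000010 → 1, fb=1
10: 0000000101 → 0, fb=1
11: 0000001011 → 0, fb=0
12: 0000010110 → 0, fb=1
13: 0000101101 → 0, fb=1
14: 0001011011 → 0, fb=0
15: 0010110110 → 0, fb=1
16: 0101101101 → 0, fb=1
17: 1011011011 → 1, fb=1
18: 0110110111 → 0, fb=1
19: 1101101111 → 1, fb=0
20: 1011011110 → 1, fb=0
21: 0110111100 → 0, fb=1
22: 1101111001 → 1, fb=1
23: 1011110011 → 1, fb=1
24: 0111100111 → 0, fb=1
25: 1111001111 → 1, fb=0
26: 1110011110 → 1, fb=0
27: 1100111100 → 1, fb=0
28: 1001111000 → 1, fb=1
29: 0011110001 → 0, fb=0
30: 0111100010 → 0, fb=0
31: 1111000100 → 1, fb=0
32: 1110001000 → 1, fb=1
33: 1100010001 → 1, fb=1
34: 1000100011 → 1, fb=1

10100001010000000101101101111001111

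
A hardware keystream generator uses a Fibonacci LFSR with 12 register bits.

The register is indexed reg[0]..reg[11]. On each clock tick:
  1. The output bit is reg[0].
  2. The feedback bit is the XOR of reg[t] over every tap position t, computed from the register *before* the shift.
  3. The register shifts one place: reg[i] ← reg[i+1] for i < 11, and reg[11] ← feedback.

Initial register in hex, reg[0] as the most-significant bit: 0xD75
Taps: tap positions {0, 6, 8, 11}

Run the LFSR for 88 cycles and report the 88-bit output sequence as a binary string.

1101011101011001000000010000011110100111000110101101101001000000110011010100100110110001

k : reg_k → out_k, fb_k
0: 110101110101 → 1, fb=1
1: 101011101011 → 1, fb=0
2: 010111010110 → 0, fb=0
3: 101110101100 → 1, fb=1
4: 011101011001 → 0, fb=0
5: 111010110010 → 1, fb=0
6: 110101100100 → 1, fb=0
7: 101011001000 → 1, fb=0
8: 010110010000 → 0, fb=0
9: 101100100000 → 1, fb=0
10: 011001000000 → 0, fb=0
11: 110010000000 → 1, fb=1
12: 100100000001 → 1, fb=0
13: 001000000010 → 0, fb=0
14: 010000000100 → 0, fb=0
15: 100000001000 → 1, fb=0
16: 000000010000 → 0, fb=0
17: 000000100000 → 0, fb=1
18: 000001000001 → 0, fb=1
19: 000010000011 → 0, fb=1
20: 000100000111 → 0, fb=1
21: 001000001111 → 0, fb=0
22: 010000011110 → 0, fb=1
23: 100000111101 → 1, fb=0
24: 000001111010 → 0, fb=0
25: 000011110100 → 0, fb=1
26: 000111101001 → 0, fb=1
27: 001111010011 → 0, fb=1
28: 011110100111 → 0, fb=0
29: 111101001110 → 1, fb=0
30: 111010011100 → 1, fb=0
31: 110100111000 → 1, fb=1
32: 101001110001 → 1, fb=1
33: 010011100011 → 0, fb=0
34: 100111000110 → 1, fb=1
35: 001110001101 → 0, fb=0
36: 011100011010 → 0, fb=1
37: 111000110101 → 1, fb=1
38: 110001101011 → 1, fb=0
39: 100011010110 → 1, fb=1
40: 000110101101 → 0, fb=1
41: 001101011011 → 0, fb=0
42: 011010110110 → 0, fb=1
43: 110101101101 → 1, fb=0
44: 101011011010 → 1, fb=0
45: 010110110100 → 0, fb=1
46: 101101101001 → 1, fb=0
47: 011011010010 → 0, fb=0
48: 110110100100 → 1, fb=0
49: 101101001000 → 1, fb=0
50: 011010010000 → 0, fb=0
51: 110100100000 → 1, fb=0
52: 101001000000 → 1, fb=1
53: 010010000001 → 0, fb=1
54: 100100000011 → 1, fb=0
55: 001000000110 → 0, fb=0
56: 010000001100 → 0, fb=1
57: 100000011001 → 1, fb=1
58: 000000110011 → 0, fb=0
59: 000001100110 → 0, fb=1
60: 000011001101 → 0, fb=0
61: 000110011010 → 0, fb=1
62: 001100110101 → 0, fb=0
63: 011001101010 → 0, fb=0
64: 110011010100 → 1, fb=1
65: 100110101001 → 1, fb=0
66: 001101010010 → 0, fb=0
67: 011010100100 → 0, fb=1
68: 110101001001 → 1, fb=1
69: 101010010011 → 1, fb=0
70: 010100100110 → 0, fb=1
71: 101001001101 → 1, fb=1
72: 010010011011 → 0, fb=0
73: 100100110110 → 1, fb=0
74: 001001101100 → 0, fb=0
75: 010011011000 → 0, fb=1
76: 100110110001 → 1, fb=1
77: 001101100011 → 0, fb=0
78: 011011000110 → 0, fb=0
79: 110110001100 → 1, fb=0
80: 101100011000 → 1, fb=0
81: 011000110000 → 0, fb=1
82: 110001100001 → 1, fb=1
83: 100011000011 → 1, fb=0
84: 000110000110 → 0, fb=0
85: 001100001100 → 0, fb=1
86: 011000011001 → 0, fb=0
87: 110000110010 → 1, fb=0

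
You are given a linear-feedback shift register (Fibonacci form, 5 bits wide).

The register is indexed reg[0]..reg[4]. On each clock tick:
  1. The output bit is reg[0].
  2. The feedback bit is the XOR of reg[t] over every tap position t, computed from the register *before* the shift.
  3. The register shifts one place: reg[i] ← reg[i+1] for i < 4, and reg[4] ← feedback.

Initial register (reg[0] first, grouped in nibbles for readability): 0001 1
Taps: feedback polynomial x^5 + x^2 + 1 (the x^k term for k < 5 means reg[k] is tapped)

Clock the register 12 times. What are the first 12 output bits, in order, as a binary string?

k : reg_k → out_k, fb_k
0: 00011 → 0, fb=0
1: 00110 → 0, fb=1
2: 01101 → 0, fb=1
3: 11011 → 1, fb=1
4: 10111 → 1, fb=0
5: 01110 → 0, fb=1
6: 11101 → 1, fb=0
7: 11010 → 1, fb=1
8: 10101 → 1, fb=0
9: 01010 → 0, fb=0
10: 10100 → 1, fb=0
11: 01000 → 0, fb=0

000110111010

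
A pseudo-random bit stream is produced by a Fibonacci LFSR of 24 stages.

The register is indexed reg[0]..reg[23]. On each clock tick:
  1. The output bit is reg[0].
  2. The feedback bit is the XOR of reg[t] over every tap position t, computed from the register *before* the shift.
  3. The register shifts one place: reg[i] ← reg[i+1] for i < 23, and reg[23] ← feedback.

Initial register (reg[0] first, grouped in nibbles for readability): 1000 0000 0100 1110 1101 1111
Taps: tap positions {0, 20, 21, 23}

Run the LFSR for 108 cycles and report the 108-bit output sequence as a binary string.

100000000100111011011111000111000000101000101111111010101010011100101111010110000011110110000101001101101111

step | reg (before) | out | fb
   0 | 100000000100111011011111 | 1 | 0
   1 | 000000001001110110111110 | 0 | 0
   2 | 000000010011101101111100 | 0 | 0
   3 | 000000100111011011111000 | 0 | 1
   4 | 000001001110110111110001 | 0 | 1
   5 | 000010011101101111100011 | 0 | 1
   6 | 000100111011011111000111 | 0 | 0
   7 | 001001110110111110001110 | 0 | 0
   8 | 010011101101111100011100 | 0 | 0
   9 | 100111011011111000111000 | 1 | 0
  10 | 001110110111110001110000 | 0 | 0
  11 | 011101101111100011100000 | 0 | 0
  12 | 111011011111000111000000 | 1 | 1
  13 | 110110111110001110000001 | 1 | 0
  14 | 101101111100011100000010 | 1 | 1
  15 | 011011111000111000000101 | 0 | 0
  16 | 110111110001110000001010 | 1 | 0
  17 | 101111100011100000010100 | 1 | 0
  18 | 011111000111000000101000 | 0 | 1
  19 | 111110001110000001010001 | 1 | 0
  20 | 111100011100000010100010 | 1 | 1
  21 | 111000111000000101000101 | 1 | 1
  22 | 110001110000001010001011 | 1 | 1
  23 | 100011100000010100010111 | 1 | 1
  24 | 000111000000101000101111 | 0 | 1
  25 | 001110000001010001011111 | 0 | 1
  26 | 011100000010100010111111 | 0 | 1
  27 | 111000000101000101111111 | 1 | 0
  28 | 110000001010001011111110 | 1 | 1
  29 | 100000010100010111111101 | 1 | 0
  30 | 000000101000101111111010 | 0 | 1
  31 | 000001010001011111110101 | 0 | 0
  32 | 000010100010111111101010 | 0 | 1
  33 | 000101000101111111010101 | 0 | 0
  34 | 001010001011111110101010 | 0 | 1
  35 | 010100010111111101010101 | 0 | 0
  36 | 101000101111111010101010 | 1 | 0
  37 | 010001011111110101010100 | 0 | 1
  38 | 100010111111101010101001 | 1 | 1
  39 | 000101111111010101010011 | 0 | 1
  40 | 001011111110101010100111 | 0 | 0
  41 | 010111111101010101001110 | 0 | 0
  42 | 101111111010101010011100 | 1 | 1
  43 | 011111110101010100111001 | 0 | 0
  44 | 111111101010101001110010 | 1 | 1
  45 | 111111010101010011100101 | 1 | 1
  46 | 111110101010100111001011 | 1 | 1
  47 | 111101010101001110010111 | 1 | 1
  48 | 111010101010011100101111 | 1 | 0
  49 | 110101010100111001011110 | 1 | 1
  50 | 101010101001110010111101 | 1 | 0
  51 | 010101010011100101111010 | 0 | 1
  52 | 101010100111001011110101 | 1 | 1
  53 | 010101001110010111101011 | 0 | 0
  54 | 101010011100101111010110 | 1 | 0
  55 | 010100111001011110101100 | 0 | 0
  56 | 101001110010111101011000 | 1 | 0
  57 | 010011100101111010110000 | 0 | 0
  58 | 100111001011110101100000 | 1 | 1
  59 | 001110010111101011000001 | 0 | 1
  60 | 011100101111010110000011 | 0 | 1
  61 | 111001011110101100000111 | 1 | 1
  62 | 110010111101011000001111 | 1 | 0
  63 | 100101111010110000011110 | 1 | 1
  64 | 001011110101100000111101 | 0 | 1
  65 | 010111101011000001111011 | 0 | 0
  66 | 101111010110000011110110 | 1 | 0
  67 | 011110101100000111101100 | 0 | 0
  68 | 111101011000001111011000 | 1 | 0
  69 | 111010110000011110110000 | 1 | 1
  70 | 110101100000111101100001 | 1 | 0
  71 | 101011000001111011000010 | 1 | 1
  72 | 010110000011110110000101 | 0 | 0
  73 | 101100000111101100001010 | 1 | 0
  74 | 011000001111011000010100 | 0 | 1
  75 | 110000011110110000101001 | 1 | 1
  76 | 100000111101100001010011 | 1 | 0
  77 | 000001111011000010100110 | 0 | 1
  78 | 000011110110000101001101 | 0 | 1
  79 | 000111101100001010011011 | 0 | 0
  80 | 001111011000010100110110 | 0 | 1
  81 | 011110110000101001101101 | 0 | 1
  82 | 111101100001010011011011 | 1 | 1
  83 | 111011000010100110110111 | 1 | 1
  84 | 110110000101001101101111 | 1 | 0
  85 | 101100001010011011011110 | 1 | 1
  86 | 011000010100110110111101 | 0 | 1
  87 | 110000101001101101111011 | 1 | 1
  88 | 100001010011011011110111 | 1 | 1
  89 | 000010100110110111101111 | 0 | 1
  90 | 000101001101101111011111 | 0 | 1
  91 | 001010011011011110111111 | 0 | 1
  92 | 010100110110111101111111 | 0 | 1
  93 | 101001101101111011111111 | 1 | 0
  94 | 010011011011110111111110 | 0 | 0
  95 | 100110110111101111111100 | 1 | 1
  96 | 001101101111011111111001 | 0 | 0
  97 | 011011011110111111110010 | 0 | 0
  98 | 110110111101111111100100 | 1 | 0
  99 | 101101111011111111001000 | 1 | 0
 100 | 011011110111111110010000 | 0 | 0
 101 | 110111101111111100100000 | 1 | 1
 102 | 101111011111111001000001 | 1 | 0
 103 | 011110111111110010000010 | 0 | 0
 104 | 111101111111100100000100 | 1 | 0
 105 | 111011111111001000001000 | 1 | 0
 106 | 110111111110010000010000 | 1 | 1
 107 | 101111111100100000100001 | 1 | 0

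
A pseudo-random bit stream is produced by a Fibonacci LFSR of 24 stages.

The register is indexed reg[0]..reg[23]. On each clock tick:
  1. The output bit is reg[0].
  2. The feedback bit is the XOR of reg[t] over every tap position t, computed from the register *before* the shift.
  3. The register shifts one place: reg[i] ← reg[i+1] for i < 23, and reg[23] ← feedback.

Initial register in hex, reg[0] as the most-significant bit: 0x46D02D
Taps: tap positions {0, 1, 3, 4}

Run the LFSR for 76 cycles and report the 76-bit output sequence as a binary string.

tick  register→output (feedback)
  0  010001101101000000101101→0 (1)
  1  100011011010000001011011→1 (0)
  2  000110110100000010110110→0 (0)
  3  001101101000000101101100→0 (1)
  4  011011010000001011011001→0 (0)
  5  110110100000010110110010→1 (0)
  6  101101000000101101100100→1 (0)
  7  011010000001011011001000→0 (0)
  8  110100000010110110010000→1 (1)
  9  101000000101101100100001→1 (1)
 10  010000001011011001000011→0 (1)
 11  100000010110110010000111→1 (1)
 12  000000101101100100001111→0 (0)
 13  000001011011001000011110→0 (0)
 14  000010110110010000111100→0 (1)
 15  000101101100100001111001→0 (1)
 16  001011011001000011110011→0 (1)
 17  010110110010000111100111→0 (1)
 18  101101100100001111001111→1 (0)
 19  011011001000011110011110→0 (0)
 20  110110010000111100111100→1 (0)
 21  101100100001111001111000→1 (0)
 22  011001000011110011110000→0 (1)
 23  110010000111100111100001→1 (1)
 24  100100001111001111000011→1 (0)
 25  001000011110011110000110→0 (0)
 26  010000111100111100001100→0 (1)
 27  100001111001111000011001→1 (1)
 28  000011110011110000110011→0 (1)
 29  000111100111100001100111→0 (0)
 30  001111001111000011001110→0 (0)
 31  011110011110000110011100→0 (1)
 32  111100111100001100111001→1 (1)
 33  111001111000011001110011→1 (0)
 34  110011110000110011100110→1 (1)
 35  100111100001100111001101→1 (1)
 36  001111000011001110011011→0 (0)
 37  011110000110011100110110→0 (1)
 38  111100001100111001101101→1 (1)
 39  111000011001110011011011→1 (0)
 40  110000110011100110110110→1 (0)
 41  100001100111001101101100→1 (1)
 42  000011001110011011011001→0 (1)
 43  000110011100110110110011→0 (0)
 44  001100111001101101100110→0 (1)
 45  011001110011011011001101→0 (1)
 46  110011100110110110011011→1 (1)
 47  100111001101101100110111→1 (1)
 48  001110011011011001101111→0 (0)
 49  011100110110110011011110→0 (0)
 50  111001101101100110111100→1 (0)
 51  110011011011001101111000→1 (1)
 52  100110110110011011110001→1 (1)
 53  001101101100110111100011→0 (1)
 54  011011011001101111000111→0 (0)
 55  110110110011011110001110→1 (0)
 56  101101100110111100011100→1 (0)
 57  011011001101111000111000→0 (0)
 58  110110011011110001110000→1 (0)
 59  101100110111100011100000→1 (0)
 60  011001101111000111000000→0 (1)
 61  110011011110001110000001→1 (1)
 62  100110111100011100000011→1 (1)
 63  001101111000111000000111→0 (1)
 64  011011110001110000001111→0 (0)
 65  110111100011100000011110→1 (0)
 66  101111000111000000111100→1 (1)
 67  011110001110000001111001→0 (1)
 68  111100011100000011110011→1 (1)
 69  111000111000000111100111→1 (0)
 70  110001110000001111001110→1 (0)
 71  100011100000011110011100→1 (0)
 72  000111000000111100111000→0 (0)
 73  001110000001111001110000→0 (0)
 74  011100000011110011100000→0 (0)
 75  111000000111100111000000→1 (0)

0100011011010000001011011001000011110011110000110011100110110110011011110001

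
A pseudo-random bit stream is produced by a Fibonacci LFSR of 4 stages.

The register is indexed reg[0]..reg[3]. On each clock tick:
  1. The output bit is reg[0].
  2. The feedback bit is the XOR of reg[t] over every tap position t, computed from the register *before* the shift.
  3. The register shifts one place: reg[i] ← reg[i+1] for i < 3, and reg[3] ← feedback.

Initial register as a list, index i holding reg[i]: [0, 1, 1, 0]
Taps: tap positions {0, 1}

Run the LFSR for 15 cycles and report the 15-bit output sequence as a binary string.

011010111100010

step | reg (before) | out | fb
   0 | 0110 | 0 | 1
   1 | 1101 | 1 | 0
   2 | 1010 | 1 | 1
   3 | 0101 | 0 | 1
   4 | 1011 | 1 | 1
   5 | 0111 | 0 | 1
   6 | 1111 | 1 | 0
   7 | 1110 | 1 | 0
   8 | 1100 | 1 | 0
   9 | 1000 | 1 | 1
  10 | 0001 | 0 | 0
  11 | 0010 | 0 | 0
  12 | 0100 | 0 | 1
  13 | 1001 | 1 | 1
  14 | 0011 | 0 | 0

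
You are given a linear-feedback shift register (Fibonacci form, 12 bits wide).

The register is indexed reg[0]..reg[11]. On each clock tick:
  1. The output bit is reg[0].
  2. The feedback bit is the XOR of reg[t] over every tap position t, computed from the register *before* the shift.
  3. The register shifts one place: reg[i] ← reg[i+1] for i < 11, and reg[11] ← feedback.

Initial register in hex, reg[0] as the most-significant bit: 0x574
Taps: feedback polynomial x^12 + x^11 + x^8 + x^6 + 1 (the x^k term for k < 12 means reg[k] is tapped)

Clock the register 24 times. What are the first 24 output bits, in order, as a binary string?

010101110100100010010101

step | reg (before) | out | fb
   0 | 010101110100 | 0 | 1
   1 | 101011101001 | 1 | 0
   2 | 010111010010 | 0 | 0
   3 | 101110100100 | 1 | 0
   4 | 011101001000 | 0 | 1
   5 | 111010010001 | 1 | 0
   6 | 110100100010 | 1 | 0
   7 | 101001000100 | 1 | 1
   8 | 010010001001 | 0 | 0
   9 | 100100010010 | 1 | 1
  10 | 001000100101 | 0 | 0
  11 | 010001001010 | 0 | 1
  12 | 100010010101 | 1 | 0
  13 | 000100101010 | 0 | 0
  14 | 001001010100 | 0 | 0
  15 | 010010101000 | 0 | 0
  16 | 100101010000 | 1 | 1
  17 | 001010100001 | 0 | 0
  18 | 010101000010 | 0 | 0
  19 | 101010000100 | 1 | 1
  20 | 010100001001 | 0 | 0
  21 | 101000010010 | 1 | 1
  22 | 010000100101 | 0 | 0
  23 | 100001001010 | 1 | 0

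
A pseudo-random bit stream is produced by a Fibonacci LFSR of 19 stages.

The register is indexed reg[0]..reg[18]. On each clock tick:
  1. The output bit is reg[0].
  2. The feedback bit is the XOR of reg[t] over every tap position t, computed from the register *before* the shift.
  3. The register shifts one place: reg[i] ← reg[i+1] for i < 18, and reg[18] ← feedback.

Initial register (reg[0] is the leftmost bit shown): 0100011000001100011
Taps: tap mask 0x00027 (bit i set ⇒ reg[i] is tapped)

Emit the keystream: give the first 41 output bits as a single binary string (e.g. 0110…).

01000110000011000110001001110101001011000

tick  register→output (feedback)
  0  0100011000001100011→0 (0)
  1  1000110000011000110→1 (0)
  2  0001100000110001100→0 (0)
  3  0011000001100011000→0 (1)
  4  0110000011000110001→0 (0)
  5  1100000110001100010→1 (0)
  6  1000001100011000100→1 (1)
  7  0000011000110001001→0 (1)
  8  0000110001100010011→0 (1)
  9  0001100011000100111→0 (0)
 10  0011000110001001110→0 (1)
 11  0110001100010011101→0 (0)
 12  1100011000100111010→1 (1)
 13  1000110001001110101→1 (0)
 14  0001100010011101010→0 (0)
 15  0011000100111010100→0 (1)
 16  0110001001110101001→0 (0)
 17  1100010011101010010→1 (1)
 18  1000100111010100101→1 (1)
 19  0001001110101001011→0 (0)
 20  0010011101010010110→0 (0)
 21  0100111010100101100→0 (0)
 22  1001110101001011000→1 (0)
 23  0011101010010110000→0 (1)
 24  0111010100101100001→0 (1)
 25  1110101001011000011→1 (1)
 26  1101010010110000111→1 (1)
 27  1010100101100001111→1 (0)
 28  0101001011000011110→0 (1)
 29  1010010110000111101→1 (1)
 30  0100101100001111011→0 (1)
 31  1001011000011110111→1 (0)
 32  0010110000111101110→0 (0)
 33  0101100001111011100→0 (1)
 34  1011000011110111001→1 (0)
 35  0110000111101110010→0 (0)
 36  1100001111011100100→1 (0)
 37  1000011110111001000→1 (0)
 38  0000111101110010000→0 (1)
 39  0001111011100100001→0 (1)
 40  0011110111001000011→0 (0)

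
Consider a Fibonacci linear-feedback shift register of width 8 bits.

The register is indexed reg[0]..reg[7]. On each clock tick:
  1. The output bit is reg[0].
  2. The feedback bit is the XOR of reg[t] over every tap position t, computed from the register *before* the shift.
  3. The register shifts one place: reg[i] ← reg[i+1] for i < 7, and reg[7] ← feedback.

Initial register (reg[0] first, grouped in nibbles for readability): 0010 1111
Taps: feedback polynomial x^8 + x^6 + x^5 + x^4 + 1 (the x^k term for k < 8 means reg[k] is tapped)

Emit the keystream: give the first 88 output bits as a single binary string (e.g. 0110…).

0010111111011110011011101110010101001010001001011010001100111001111000110110000100010111

k : reg_k → out_k, fb_k
0: 00101111 → 0, fb=1
1: 01011111 → 0, fb=1
2: 10111111 → 1, fb=0
3: 01111110 → 0, fb=1
4: 11111101 → 1, fb=1
5: 11111011 → 1, fb=1
6: 11110111 → 1, fb=1
7: 11101111 → 1, fb=0
8: 11011110 → 1, fb=0
9: 10111100 → 1, fb=1
10: 01111001 → 0, fb=1
11: 11110011 → 1, fb=0
12: 11100110 → 1, fb=1
13: 11001101 → 1, fb=1
14: 10011011 → 1, fb=1
15: 00110111 → 0, fb=0
16: 01101110 → 0, fb=1
17: 11011101 → 1, fb=1
18: 10111011 → 1, fb=1
19: 01110111 → 0, fb=0
20: 11101110 → 1, fb=0
21: 11011100 → 1, fb=1
22: 10111001 → 1, fb=0
23: 01110010 → 0, fb=1
24: 11100101 → 1, fb=0
25: 11001010 → 1, fb=1
26: 10010101 → 1, fb=0
27: 00101010 → 0, fb=0
28: 01010100 → 0, fb=1
29: 10101001 → 1, fb=0
30: 01010010 → 0, fb=1
31: 10100101 → 1, fb=0
32: 01001010 → 0, fb=0
33: 10010100 → 1, fb=0
34: 00101000 → 0, fb=1
35: 01010001 → 0, fb=0
36: 10100010 → 1, fb=0
37: 01000100 → 0, fb=1
38: 10001001 → 1, fb=0
39: 00010010 → 0, fb=1
40: 00100101 → 0, fb=1
41: 01001011 → 0, fb=0
42: 10010110 → 1, fb=1
43: 00101101 → 0, fb=0
44: 01011010 → 0, fb=0
45: 10110100 → 1, fb=0
46: 01101000 → 0, fb=1
47: 11010001 → 1, fb=1
48: 10100011 → 1, fb=0
49: 01000110 → 0, fb=0
50: 10001100 → 1, fb=1
51: 00011001 → 0, fb=1
52: 00110011 → 0, fb=1
53: 01100111 → 0, fb=0
54: 11001110 → 1, fb=0
55: 10011100 → 1, fb=1
56: 00111001 → 0, fb=1
57: 01110011 → 0, fb=1
58: 11100111 → 1, fb=1
59: 11001111 → 1, fb=0
60: 10011110 → 1, fb=0
61: 00111100 → 0, fb=0
62: 01111000 → 0, fb=1
63: 11110001 → 1, fb=1
64: 11100011 → 1, fb=0
65: 11000110 → 1, fb=1
66: 10001101 → 1, fb=1
67: 00011011 → 0, fb=0
68: 00110110 → 0, fb=0
69: 01101100 → 0, fb=0
70: 11011000 → 1, fb=0
71: 10110000 → 1, fb=1
72: 01100001 → 0, fb=0
73: 11000010 → 1, fb=0
74: 10000100 → 1, fb=0
75: 00001000 → 0, fb=1
76: 00010001 → 0, fb=0
77: 00100010 → 0, fb=1
78: 01000101 → 0, fb=1
79: 10001011 → 1, fb=1
80: 00010111 → 0, fb=0
81: 00101110 → 0, fb=1
82: 01011101 → 0, fb=0
83: 10111010 → 1, fb=1
84: 01110101 → 0, fb=1
85: 11101011 → 1, fb=1
86: 11010111 → 1, fb=1
87: 10101111 → 1, fb=0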